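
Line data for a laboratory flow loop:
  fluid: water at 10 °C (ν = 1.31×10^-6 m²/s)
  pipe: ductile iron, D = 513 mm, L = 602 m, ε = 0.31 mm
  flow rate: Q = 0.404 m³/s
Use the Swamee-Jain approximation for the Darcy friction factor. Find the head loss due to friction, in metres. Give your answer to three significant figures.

h_f ≈ 4.14 m

V = 4Q/(πD²) = 4·0.404/(π·0.513²) = 1.955 m/s
Re = VD/ν = 1.955·0.513/1.31×10^-6 = 7.65×10^5 → turbulent
ε/D = 0.31/513 = 6.04×10^-4
Swamee-Jain: f = 0.01811
h_f = f(L/D)V²/(2g) = 0.01811·(602/0.513)·1.955²/(2·9.81) = 4.137 m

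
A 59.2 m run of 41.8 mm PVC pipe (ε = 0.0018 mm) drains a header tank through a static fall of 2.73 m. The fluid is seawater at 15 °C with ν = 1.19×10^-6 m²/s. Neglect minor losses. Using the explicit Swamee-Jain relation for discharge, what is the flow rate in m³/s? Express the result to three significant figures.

Swamee-Jain (Type II): Q = -0.965·√(gD⁵h_f/L)·ln[ε/(3.7D) + √(3.17ν²L/(gD³h_f))]
√(gD⁵h_f/L) = √(9.81·0.0418⁵·2.73/59.2) = 2.403×10^-4
ε/(3.7D) = 1.16×10^-5; √(3.17ν²L/(gD³h_f)) = 3.69×10^-4
Q = -0.965·2.403×10^-4·ln(3.802×10^-4) = 0.001826 m³/s
Check: V = 1.33 m/s, Re = 4.67×10^4, f = 0.02125, h_f = 2.72 m ≈ 2.73 m ✓

Q ≈ 0.00183 m³/s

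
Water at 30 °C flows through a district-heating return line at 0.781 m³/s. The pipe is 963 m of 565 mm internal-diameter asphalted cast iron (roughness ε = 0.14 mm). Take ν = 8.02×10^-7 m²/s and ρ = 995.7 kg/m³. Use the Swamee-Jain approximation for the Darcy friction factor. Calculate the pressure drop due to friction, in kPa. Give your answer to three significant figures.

Δp ≈ 122 kPa

V = 4Q/(πD²) = 4·0.781/(π·0.565²) = 3.115 m/s
Re = VD/ν = 3.115·0.565/8.02×10^-7 = 2.19×10^6 → turbulent
ε/D = 0.14/565 = 2.48×10^-4
Swamee-Jain: f = 0.01482
h_f = f(L/D)V²/(2g) = 0.01482·(963/0.565)·3.115²/(2·9.81) = 12.50 m
Δp = ρg·h_f = 995.7·9.81·12.50 = 122.1 kPa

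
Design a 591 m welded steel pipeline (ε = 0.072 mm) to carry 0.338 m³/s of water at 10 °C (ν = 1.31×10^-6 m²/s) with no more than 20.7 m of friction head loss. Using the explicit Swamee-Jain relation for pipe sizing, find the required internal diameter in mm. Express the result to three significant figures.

Swamee-Jain (Type III): D = 0.66·[ε^1.25·(LQ²/(gh_f))^4.75 + ν·Q^9.4·(L/(gh_f))^5.2]^0.04
LQ²/(gh_f) = 0.3325; L/(gh_f) = 2.910
Term 1 = ε^1.25·(…)^4.75 = 3.55×10^-8; Term 2 = ν·Q^9.4·(…)^5.2 = 1.26×10^-8
D = 0.66·(3.55×10^-8 + 1.26×10^-8)^0.04 = 0.3364 m = 336 mm
Check: V = 3.80 m/s, Re = 9.77×10^5, f = 0.01494, h_f = 19.4 m ≈ 20.7 m ✓

D ≈ 336 mm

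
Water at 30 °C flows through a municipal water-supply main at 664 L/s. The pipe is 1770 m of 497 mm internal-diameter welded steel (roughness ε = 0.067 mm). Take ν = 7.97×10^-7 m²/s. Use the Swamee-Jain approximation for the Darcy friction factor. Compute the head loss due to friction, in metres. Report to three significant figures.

V = 4Q/(πD²) = 4·0.664/(π·0.497²) = 3.423 m/s
Re = VD/ν = 3.423·0.497/7.97×10^-7 = 2.13×10^6 → turbulent
ε/D = 0.067/497 = 1.35×10^-4
Swamee-Jain: f = 0.01340
h_f = f(L/D)V²/(2g) = 0.01340·(1770/0.497)·3.423²/(2·9.81) = 28.50 m

h_f ≈ 28.5 m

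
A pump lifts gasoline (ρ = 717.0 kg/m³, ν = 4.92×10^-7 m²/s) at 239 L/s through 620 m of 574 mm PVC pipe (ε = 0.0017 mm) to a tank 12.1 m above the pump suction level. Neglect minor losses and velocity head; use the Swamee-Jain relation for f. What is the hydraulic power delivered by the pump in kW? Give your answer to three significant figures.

V = 4Q/(πD²) = 0.9236 m/s; Re = 1.08×10^6; ε/D = 2.96×10^-6; f = 0.01154
h_f = f(L/D)V²/2g = 0.5420 m
Total head H = z + h_f = 12.1 + 0.5420 = 12.64 m
P_hyd = ρgQH = 717.0·9.81·0.239·12.64 = 21.25 kW

P_hyd ≈ 21.3 kW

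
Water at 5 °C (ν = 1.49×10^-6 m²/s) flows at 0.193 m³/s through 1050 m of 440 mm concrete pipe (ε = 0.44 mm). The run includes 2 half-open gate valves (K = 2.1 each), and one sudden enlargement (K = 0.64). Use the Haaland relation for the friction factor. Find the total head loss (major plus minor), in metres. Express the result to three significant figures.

V = 4Q/(πD²) = 1.269 m/s; V²/2g = 0.08212 m
Re = 3.75×10^5, ε/D = 0.00100 → f = 0.02036 (Haaland)
Major: h_f = f(L/D)·V²/2g = 0.02036·2386·0.08212 = 3.990 m
Minor: ΣK = 4.84; h_m = ΣK·V²/2g = 0.3974 m
Total H_L = 3.990 + 0.3974 = 4.388 m

H_L ≈ 4.39 m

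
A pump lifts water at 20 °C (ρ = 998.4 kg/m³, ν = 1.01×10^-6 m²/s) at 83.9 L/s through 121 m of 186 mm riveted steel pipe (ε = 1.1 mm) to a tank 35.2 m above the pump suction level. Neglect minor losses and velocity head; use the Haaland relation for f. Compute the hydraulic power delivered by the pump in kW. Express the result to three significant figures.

P_hyd ≈ 37.3 kW

V = 4Q/(πD²) = 3.088 m/s; Re = 5.69×10^5; ε/D = 0.00591; f = 0.03217
h_f = f(L/D)V²/2g = 10.17 m
Total head H = z + h_f = 35.2 + 10.17 = 45.37 m
P_hyd = ρgQH = 998.4·9.81·0.0839·45.37 = 37.28 kW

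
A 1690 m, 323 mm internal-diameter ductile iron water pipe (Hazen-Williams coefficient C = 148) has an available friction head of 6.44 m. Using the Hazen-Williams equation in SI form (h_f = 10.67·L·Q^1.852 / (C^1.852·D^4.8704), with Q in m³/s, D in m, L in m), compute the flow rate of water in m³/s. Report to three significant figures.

Rearranging: Q = [h_f·C^1.852·D^4.8704 / (10.67·L)]^(1/1.852)
Q = [6.44·148^1.852·0.323^4.8704 / (10.67·1690)]^0.540 = 0.1043 m³/s

Q ≈ 0.104 m³/s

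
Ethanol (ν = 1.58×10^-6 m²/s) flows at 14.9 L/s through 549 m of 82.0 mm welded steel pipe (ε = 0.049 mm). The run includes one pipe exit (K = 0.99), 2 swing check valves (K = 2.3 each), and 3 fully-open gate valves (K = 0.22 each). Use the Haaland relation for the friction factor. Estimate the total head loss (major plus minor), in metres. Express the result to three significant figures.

H_L ≈ 55.9 m

V = 4Q/(πD²) = 2.821 m/s; V²/2g = 0.4057 m
Re = 1.46×10^5, ε/D = 5.98×10^-4 → f = 0.01965 (Haaland)
Major: h_f = f(L/D)·V²/2g = 0.01965·6695·0.4057 = 53.39 m
Minor: ΣK = 6.25; h_m = ΣK·V²/2g = 2.536 m
Total H_L = 53.39 + 2.536 = 55.92 m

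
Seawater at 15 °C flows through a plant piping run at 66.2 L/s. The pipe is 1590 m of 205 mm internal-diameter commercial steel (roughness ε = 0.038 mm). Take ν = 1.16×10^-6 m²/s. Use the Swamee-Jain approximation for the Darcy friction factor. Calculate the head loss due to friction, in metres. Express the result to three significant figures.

h_f ≈ 25.3 m

V = 4Q/(πD²) = 4·0.0662/(π·0.205²) = 2.006 m/s
Re = VD/ν = 2.006·0.205/1.16×10^-6 = 3.54×10^5 → turbulent
ε/D = 0.038/205 = 1.85×10^-4
Swamee-Jain: f = 0.01590
h_f = f(L/D)V²/(2g) = 0.01590·(1590/0.205)·2.006²/(2·9.81) = 25.28 m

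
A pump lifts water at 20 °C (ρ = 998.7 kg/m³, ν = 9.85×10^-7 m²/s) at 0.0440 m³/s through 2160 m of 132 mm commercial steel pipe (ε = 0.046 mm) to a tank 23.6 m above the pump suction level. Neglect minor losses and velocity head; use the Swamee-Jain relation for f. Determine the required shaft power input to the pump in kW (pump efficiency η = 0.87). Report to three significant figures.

V = 4Q/(πD²) = 3.215 m/s; Re = 4.31×10^5; ε/D = 3.48×10^-4; f = 0.01691
h_f = f(L/D)V²/2g = 145.8 m
Total head H = z + h_f = 23.6 + 145.8 = 169.4 m
P_hyd = ρgQH = 998.7·9.81·0.0440·169.4 = 73.03 kW
P_shaft = P_hyd/η = 73.03/0.87 = 83.94 kW

P_shaft ≈ 83.9 kW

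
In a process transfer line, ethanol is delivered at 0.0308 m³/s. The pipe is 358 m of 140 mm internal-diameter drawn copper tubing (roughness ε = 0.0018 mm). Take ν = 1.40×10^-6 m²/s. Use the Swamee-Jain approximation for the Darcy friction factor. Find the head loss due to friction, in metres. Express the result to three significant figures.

V = 4Q/(πD²) = 4·0.0308/(π·0.140²) = 2.001 m/s
Re = VD/ν = 2.001·0.140/1.40×10^-6 = 2.00×10^5 → turbulent
ε/D = 0.0018/140 = 1.29×10^-5
Swamee-Jain: f = 0.01565
h_f = f(L/D)V²/(2g) = 0.01565·(358/0.140)·2.001²/(2·9.81) = 8.165 m

h_f ≈ 8.16 m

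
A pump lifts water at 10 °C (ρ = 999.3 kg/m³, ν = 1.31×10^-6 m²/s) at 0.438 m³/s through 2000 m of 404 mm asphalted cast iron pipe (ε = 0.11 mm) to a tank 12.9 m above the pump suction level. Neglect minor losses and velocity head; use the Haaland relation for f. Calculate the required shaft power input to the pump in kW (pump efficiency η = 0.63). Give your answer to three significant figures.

P_shaft ≈ 395 kW

V = 4Q/(πD²) = 3.417 m/s; Re = 1.05×10^6; ε/D = 2.72×10^-4; f = 0.01531
h_f = f(L/D)V²/2g = 45.10 m
Total head H = z + h_f = 12.9 + 45.10 = 58.00 m
P_hyd = ρgQH = 999.3·9.81·0.438·58.00 = 249.1 kW
P_shaft = P_hyd/η = 249.1/0.63 = 395.3 kW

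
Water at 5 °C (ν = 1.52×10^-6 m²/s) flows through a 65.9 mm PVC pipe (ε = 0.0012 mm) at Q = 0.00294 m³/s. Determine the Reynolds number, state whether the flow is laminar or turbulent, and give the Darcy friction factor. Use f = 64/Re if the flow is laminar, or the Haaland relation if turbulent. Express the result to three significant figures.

V = 4Q/(πD²) = 0.8620 m/s
Re = VD/ν = 0.8620·0.0659/1.52×10^-6 = 3.74×10^4
Re > 4000 → turbulent; ε/D = 1.82×10^-5
Haaland: f = 0.02218

Re ≈ 3.74×10^4; turbulent; f ≈ 0.0222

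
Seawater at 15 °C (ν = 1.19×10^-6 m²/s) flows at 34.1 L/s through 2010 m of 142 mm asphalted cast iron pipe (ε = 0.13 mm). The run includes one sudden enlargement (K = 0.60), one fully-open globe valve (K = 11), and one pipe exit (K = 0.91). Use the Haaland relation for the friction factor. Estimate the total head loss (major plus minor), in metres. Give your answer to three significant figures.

V = 4Q/(πD²) = 2.153 m/s; V²/2g = 0.2363 m
Re = 2.57×10^5, ε/D = 9.15×10^-4 → f = 0.02030 (Haaland)
Major: h_f = f(L/D)·V²/2g = 0.02030·14155·0.2363 = 67.90 m
Minor: ΣK = 12.5; h_m = ΣK·V²/2g = 2.956 m
Total H_L = 67.90 + 2.956 = 70.86 m

H_L ≈ 70.9 m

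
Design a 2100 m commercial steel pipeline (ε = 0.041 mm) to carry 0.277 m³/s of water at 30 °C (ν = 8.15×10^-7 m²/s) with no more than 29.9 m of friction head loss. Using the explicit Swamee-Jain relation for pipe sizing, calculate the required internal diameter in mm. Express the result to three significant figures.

Swamee-Jain (Type III): D = 0.66·[ε^1.25·(LQ²/(gh_f))^4.75 + ν·Q^9.4·(L/(gh_f))^5.2]^0.04
LQ²/(gh_f) = 0.5493; L/(gh_f) = 7.159
Term 1 = ε^1.25·(…)^4.75 = 1.91×10^-7; Term 2 = ν·Q^9.4·(…)^5.2 = 1.31×10^-7
D = 0.66·(1.91×10^-7 + 1.31×10^-7)^0.04 = 0.3629 m = 363 mm
Check: V = 2.68 m/s, Re = 1.19×10^6, f = 0.01352, h_f = 28.6 m ≈ 29.9 m ✓

D ≈ 363 mm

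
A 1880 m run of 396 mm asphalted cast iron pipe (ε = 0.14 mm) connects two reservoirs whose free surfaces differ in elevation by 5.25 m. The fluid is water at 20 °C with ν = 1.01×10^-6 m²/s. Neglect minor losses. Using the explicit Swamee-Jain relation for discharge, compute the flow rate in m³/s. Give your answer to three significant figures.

Q ≈ 0.140 m³/s

Swamee-Jain (Type II): Q = -0.965·√(gD⁵h_f/L)·ln[ε/(3.7D) + √(3.17ν²L/(gD³h_f))]
√(gD⁵h_f/L) = √(9.81·0.396⁵·5.25/1880) = 0.01633
ε/(3.7D) = 9.56×10^-5; √(3.17ν²L/(gD³h_f)) = 4.36×10^-5
Q = -0.965·0.01633·ln(1.391×10^-4) = 0.1400 m³/s
Check: V = 1.14 m/s, Re = 4.46×10^5, f = 0.01691, h_f = 5.28 m ≈ 5.25 m ✓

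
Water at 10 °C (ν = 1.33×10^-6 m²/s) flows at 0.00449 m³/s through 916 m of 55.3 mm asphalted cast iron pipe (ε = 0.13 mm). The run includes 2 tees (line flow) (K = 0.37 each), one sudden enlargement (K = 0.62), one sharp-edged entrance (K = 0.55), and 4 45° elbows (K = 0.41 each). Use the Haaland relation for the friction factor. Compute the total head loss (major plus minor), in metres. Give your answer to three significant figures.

V = 4Q/(πD²) = 1.869 m/s; V²/2g = 0.1781 m
Re = 7.77×10^4, ε/D = 0.00235 → f = 0.02623 (Haaland)
Major: h_f = f(L/D)·V²/2g = 0.02623·16564·0.1781 = 77.40 m
Minor: ΣK = 3.55; h_m = ΣK·V²/2g = 0.6323 m
Total H_L = 77.40 + 0.6323 = 78.03 m

H_L ≈ 78.0 m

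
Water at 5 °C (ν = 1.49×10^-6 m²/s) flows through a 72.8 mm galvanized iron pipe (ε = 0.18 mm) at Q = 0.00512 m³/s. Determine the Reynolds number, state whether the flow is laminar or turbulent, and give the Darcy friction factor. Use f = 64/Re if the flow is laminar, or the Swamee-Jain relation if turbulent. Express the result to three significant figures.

Re ≈ 6.01×10^4; turbulent; f ≈ 0.0274

V = 4Q/(πD²) = 1.230 m/s
Re = VD/ν = 1.230·0.0728/1.49×10^-6 = 6.01×10^4
Re > 4000 → turbulent; ε/D = 0.00247
Swamee-Jain: f = 0.02741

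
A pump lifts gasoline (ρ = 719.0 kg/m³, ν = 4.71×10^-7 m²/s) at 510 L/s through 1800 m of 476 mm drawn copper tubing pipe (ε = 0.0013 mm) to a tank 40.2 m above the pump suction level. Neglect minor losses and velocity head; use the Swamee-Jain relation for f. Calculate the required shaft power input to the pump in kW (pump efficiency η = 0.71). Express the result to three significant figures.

P_shaft ≈ 283 kW

V = 4Q/(πD²) = 2.866 m/s; Re = 2.90×10^6; ε/D = 2.73×10^-6; f = 0.009914
h_f = f(L/D)V²/2g = 15.69 m
Total head H = z + h_f = 40.2 + 15.69 = 55.89 m
P_hyd = ρgQH = 719.0·9.81·0.510·55.89 = 201.1 kW
P_shaft = P_hyd/η = 201.1/0.71 = 283.2 kW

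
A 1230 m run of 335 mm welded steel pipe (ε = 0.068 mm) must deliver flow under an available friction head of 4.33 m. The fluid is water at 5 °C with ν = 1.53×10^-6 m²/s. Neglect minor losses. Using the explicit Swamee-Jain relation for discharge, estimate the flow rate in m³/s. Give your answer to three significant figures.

Q ≈ 0.104 m³/s

Swamee-Jain (Type II): Q = -0.965·√(gD⁵h_f/L)·ln[ε/(3.7D) + √(3.17ν²L/(gD³h_f))]
√(gD⁵h_f/L) = √(9.81·0.335⁵·4.33/1230) = 0.01207
ε/(3.7D) = 5.49×10^-5; √(3.17ν²L/(gD³h_f)) = 7.56×10^-5
Q = -0.965·0.01207·ln(1.305×10^-4) = 0.1042 m³/s
Check: V = 1.18 m/s, Re = 2.59×10^5, f = 0.01661, h_f = 4.34 m ≈ 4.33 m ✓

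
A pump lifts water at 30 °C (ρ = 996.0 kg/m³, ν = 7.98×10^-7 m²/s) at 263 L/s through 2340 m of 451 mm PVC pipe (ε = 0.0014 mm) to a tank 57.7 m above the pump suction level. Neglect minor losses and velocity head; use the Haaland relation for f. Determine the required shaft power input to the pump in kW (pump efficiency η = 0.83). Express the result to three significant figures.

V = 4Q/(πD²) = 1.646 m/s; Re = 9.30×10^5; ε/D = 3.10×10^-6; f = 0.01178
h_f = f(L/D)V²/2g = 8.441 m
Total head H = z + h_f = 57.7 + 8.441 = 66.14 m
P_hyd = ρgQH = 996.0·9.81·0.263·66.14 = 170.0 kW
P_shaft = P_hyd/η = 170.0/0.83 = 204.8 kW

P_shaft ≈ 205 kW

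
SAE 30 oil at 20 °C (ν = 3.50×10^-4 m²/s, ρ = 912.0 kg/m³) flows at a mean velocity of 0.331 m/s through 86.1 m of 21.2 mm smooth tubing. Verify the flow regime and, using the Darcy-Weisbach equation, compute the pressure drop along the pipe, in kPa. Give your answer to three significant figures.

Re = VD/ν = 0.331·0.02120/3.50×10^-4 = 20.0 → laminar (Re < 2300)
f = 64/Re = 3.192
h_f = f(L/D)V²/(2g) = 3.192·(86.1/0.02120)·0.331²/(2·9.81) = 72.39 m
Δp = ρg·h_f = 912.0·9.81·72.39 = 647.7 kPa

Δp ≈ 648 kPa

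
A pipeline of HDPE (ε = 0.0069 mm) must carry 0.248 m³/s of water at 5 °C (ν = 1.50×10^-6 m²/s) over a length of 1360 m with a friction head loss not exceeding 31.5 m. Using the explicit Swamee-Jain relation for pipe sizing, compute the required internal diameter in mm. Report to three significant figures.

D ≈ 312 mm

Swamee-Jain (Type III): D = 0.66·[ε^1.25·(LQ²/(gh_f))^4.75 + ν·Q^9.4·(L/(gh_f))^5.2]^0.04
LQ²/(gh_f) = 0.2707; L/(gh_f) = 4.401
Term 1 = ε^1.25·(…)^4.75 = 7.12×10^-10; Term 2 = ν·Q^9.4·(…)^5.2 = 6.77×10^-9
D = 0.66·(7.12×10^-10 + 6.77×10^-9)^0.04 = 0.3122 m = 312 mm
Check: V = 3.24 m/s, Re = 6.74×10^5, f = 0.01283, h_f = 29.9 m ≈ 31.5 m ✓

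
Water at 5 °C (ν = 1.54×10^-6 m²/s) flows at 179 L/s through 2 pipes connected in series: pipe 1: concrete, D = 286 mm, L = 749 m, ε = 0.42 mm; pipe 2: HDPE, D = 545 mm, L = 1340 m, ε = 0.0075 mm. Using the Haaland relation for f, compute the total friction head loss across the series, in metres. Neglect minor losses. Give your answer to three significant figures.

H ≈ 23.9 m

Pipe 1: V = 2.786 m/s, Re = 5.17×10^5, ε/D = 0.00147, f = 0.02204, h_1 = f(L/D)V²/2g = 22.84 m
Pipe 2: V = 0.7673 m/s, Re = 2.72×10^5, ε/D = 1.38×10^-5, f = 0.01472, h_2 = f(L/D)V²/2g = 1.086 m
Series → Q common, losses add: H = Σh = 23.92 m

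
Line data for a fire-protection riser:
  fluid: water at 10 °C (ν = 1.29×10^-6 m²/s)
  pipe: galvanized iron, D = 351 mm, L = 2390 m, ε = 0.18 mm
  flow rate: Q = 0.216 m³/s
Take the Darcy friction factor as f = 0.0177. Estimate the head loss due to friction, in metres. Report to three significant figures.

V = 4Q/(πD²) = 4·0.216/(π·0.351²) = 2.232 m/s
h_f = f(L/D)V²/(2g) = 0.01770·(2390/0.351)·2.232²/(2·9.81) = 30.61 m

h_f ≈ 30.6 m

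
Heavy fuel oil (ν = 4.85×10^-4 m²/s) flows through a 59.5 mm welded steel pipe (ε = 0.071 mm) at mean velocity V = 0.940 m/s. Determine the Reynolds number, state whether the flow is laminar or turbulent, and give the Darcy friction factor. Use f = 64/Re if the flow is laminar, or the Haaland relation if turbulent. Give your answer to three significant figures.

Re ≈ 115; laminar; f = 64/Re ≈ 0.555

Re = VD/ν = 0.9400·0.0595/4.85×10^-4 = 115
Re < 2300 → laminar → f = 64/Re = 0.5550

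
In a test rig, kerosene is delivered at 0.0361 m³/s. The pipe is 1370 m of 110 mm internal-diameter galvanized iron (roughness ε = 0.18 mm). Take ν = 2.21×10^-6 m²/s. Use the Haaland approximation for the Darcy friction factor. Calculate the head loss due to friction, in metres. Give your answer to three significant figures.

h_f ≈ 213 m

V = 4Q/(πD²) = 4·0.0361/(π·0.110²) = 3.799 m/s
Re = VD/ν = 3.799·0.110/2.21×10^-6 = 1.89×10^5 → turbulent
ε/D = 0.18/110 = 0.00164
Haaland: f = 0.02321
h_f = f(L/D)V²/(2g) = 0.02321·(1370/0.110)·3.799²/(2·9.81) = 212.6 m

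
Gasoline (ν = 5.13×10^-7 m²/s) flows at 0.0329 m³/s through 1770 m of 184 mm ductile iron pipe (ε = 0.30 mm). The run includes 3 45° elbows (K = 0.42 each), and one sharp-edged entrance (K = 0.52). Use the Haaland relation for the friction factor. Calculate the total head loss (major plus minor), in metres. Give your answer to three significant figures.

H_L ≈ 17.1 m

V = 4Q/(πD²) = 1.237 m/s; V²/2g = 0.07803 m
Re = 4.44×10^5, ε/D = 0.00163 → f = 0.02266 (Haaland)
Major: h_f = f(L/D)·V²/2g = 0.02266·9620·0.07803 = 17.01 m
Minor: ΣK = 1.78; h_m = ΣK·V²/2g = 0.1389 m
Total H_L = 17.01 + 0.1389 = 17.15 m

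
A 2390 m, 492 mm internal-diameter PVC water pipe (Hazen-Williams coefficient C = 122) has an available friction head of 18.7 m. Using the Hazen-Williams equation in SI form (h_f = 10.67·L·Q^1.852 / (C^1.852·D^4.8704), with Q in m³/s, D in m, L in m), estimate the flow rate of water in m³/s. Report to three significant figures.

Q ≈ 0.383 m³/s

Rearranging: Q = [h_f·C^1.852·D^4.8704 / (10.67·L)]^(1/1.852)
Q = [18.7·122^1.852·0.492^4.8704 / (10.67·2390)]^0.540 = 0.3834 m³/s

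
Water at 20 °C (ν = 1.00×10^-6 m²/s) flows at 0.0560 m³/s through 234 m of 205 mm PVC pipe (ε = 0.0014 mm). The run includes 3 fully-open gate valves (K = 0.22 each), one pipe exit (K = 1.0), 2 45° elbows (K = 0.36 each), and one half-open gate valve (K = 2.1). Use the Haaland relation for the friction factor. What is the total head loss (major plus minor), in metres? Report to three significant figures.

V = 4Q/(πD²) = 1.697 m/s; V²/2g = 0.1467 m
Re = 3.48×10^5, ε/D = 6.83×10^-6 → f = 0.01401 (Haaland)
Major: h_f = f(L/D)·V²/2g = 0.01401·1141·0.1467 = 2.347 m
Minor: ΣK = 4.48; h_m = ΣK·V²/2g = 0.6573 m
Total H_L = 2.347 + 0.6573 = 3.004 m

H_L ≈ 3.00 m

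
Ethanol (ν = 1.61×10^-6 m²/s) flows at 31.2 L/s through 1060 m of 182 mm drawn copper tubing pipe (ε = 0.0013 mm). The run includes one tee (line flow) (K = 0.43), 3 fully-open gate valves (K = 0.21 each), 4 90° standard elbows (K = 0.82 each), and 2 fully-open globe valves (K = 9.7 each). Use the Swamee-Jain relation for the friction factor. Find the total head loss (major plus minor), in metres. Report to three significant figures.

V = 4Q/(πD²) = 1.199 m/s; V²/2g = 0.07331 m
Re = 1.36×10^5, ε/D = 7.14×10^-6 → f = 0.01683 (Swamee-Jain)
Major: h_f = f(L/D)·V²/2g = 0.01683·5824·0.07331 = 7.186 m
Minor: ΣK = 23.7; h_m = ΣK·V²/2g = 1.740 m
Total H_L = 7.186 + 1.740 = 8.926 m

H_L ≈ 8.93 m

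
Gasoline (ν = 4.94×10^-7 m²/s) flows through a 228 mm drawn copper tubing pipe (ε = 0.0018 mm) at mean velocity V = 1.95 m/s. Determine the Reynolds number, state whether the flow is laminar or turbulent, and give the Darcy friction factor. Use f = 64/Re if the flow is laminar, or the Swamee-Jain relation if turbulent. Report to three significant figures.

Re = VD/ν = 1.950·0.228/4.94×10^-7 = 9.00×10^5
Re > 4000 → turbulent; ε/D = 7.89×10^-6
Swamee-Jain: f = 0.01200

Re ≈ 9.00×10^5; turbulent; f ≈ 0.0120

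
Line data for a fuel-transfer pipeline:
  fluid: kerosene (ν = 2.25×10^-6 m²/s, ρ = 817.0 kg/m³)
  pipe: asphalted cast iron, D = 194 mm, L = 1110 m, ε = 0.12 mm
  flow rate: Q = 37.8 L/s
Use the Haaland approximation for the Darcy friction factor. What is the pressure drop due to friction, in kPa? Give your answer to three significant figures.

Δp ≈ 77.7 kPa

V = 4Q/(πD²) = 4·0.0378/(π·0.194²) = 1.279 m/s
Re = VD/ν = 1.279·0.194/2.25×10^-6 = 1.10×10^5 → turbulent
ε/D = 0.12/194 = 6.19×10^-4
Haaland: f = 0.02032
h_f = f(L/D)V²/(2g) = 0.02032·(1110/0.194)·1.279²/(2·9.81) = 9.693 m
Δp = ρg·h_f = 817.0·9.81·9.693 = 77.68 kPa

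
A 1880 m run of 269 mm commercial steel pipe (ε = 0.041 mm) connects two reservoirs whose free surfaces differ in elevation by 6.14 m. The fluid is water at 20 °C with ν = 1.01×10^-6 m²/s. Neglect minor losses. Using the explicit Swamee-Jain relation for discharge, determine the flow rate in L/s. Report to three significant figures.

Q ≈ 58.9 L/s

Swamee-Jain (Type II): Q = -0.965·√(gD⁵h_f/L)·ln[ε/(3.7D) + √(3.17ν²L/(gD³h_f))]
√(gD⁵h_f/L) = √(9.81·0.269⁵·6.14/1880) = 0.006718
ε/(3.7D) = 4.12×10^-5; √(3.17ν²L/(gD³h_f)) = 7.20×10^-5
Q = -0.965·0.006718·ln(1.132×10^-4) = 0.05890 m³/s
Check: V = 1.04 m/s, Re = 2.76×10^5, f = 0.01608, h_f = 6.15 m ≈ 6.14 m ✓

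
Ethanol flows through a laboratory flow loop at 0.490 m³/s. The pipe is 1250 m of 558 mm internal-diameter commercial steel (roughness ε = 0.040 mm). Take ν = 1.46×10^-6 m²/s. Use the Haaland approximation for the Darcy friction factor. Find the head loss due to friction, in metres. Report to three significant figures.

h_f ≈ 6.07 m

V = 4Q/(πD²) = 4·0.490/(π·0.558²) = 2.004 m/s
Re = VD/ν = 2.004·0.558/1.46×10^-6 = 7.66×10^5 → turbulent
ε/D = 0.040/558 = 7.17×10^-5
Haaland: f = 0.01324
h_f = f(L/D)V²/(2g) = 0.01324·(1250/0.558)·2.004²/(2·9.81) = 6.071 m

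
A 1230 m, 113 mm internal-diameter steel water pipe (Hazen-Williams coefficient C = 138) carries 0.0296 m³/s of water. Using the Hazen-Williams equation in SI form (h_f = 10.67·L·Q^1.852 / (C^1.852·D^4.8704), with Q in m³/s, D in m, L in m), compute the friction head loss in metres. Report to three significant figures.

h_f ≈ 86.2 m

h_f = 10.67·1230·0.0296^1.852 / (138^1.852·0.113^4.8704) = 86.24 m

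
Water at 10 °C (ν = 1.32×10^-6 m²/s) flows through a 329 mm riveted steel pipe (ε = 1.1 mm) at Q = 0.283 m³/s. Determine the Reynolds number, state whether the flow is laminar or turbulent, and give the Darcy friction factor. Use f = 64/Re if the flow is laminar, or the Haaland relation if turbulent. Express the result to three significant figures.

V = 4Q/(πD²) = 3.329 m/s
Re = VD/ν = 3.329·0.329/1.32×10^-6 = 8.30×10^5
Re > 4000 → turbulent; ε/D = 0.00334
Haaland: f = 0.02717

Re ≈ 8.30×10^5; turbulent; f ≈ 0.0272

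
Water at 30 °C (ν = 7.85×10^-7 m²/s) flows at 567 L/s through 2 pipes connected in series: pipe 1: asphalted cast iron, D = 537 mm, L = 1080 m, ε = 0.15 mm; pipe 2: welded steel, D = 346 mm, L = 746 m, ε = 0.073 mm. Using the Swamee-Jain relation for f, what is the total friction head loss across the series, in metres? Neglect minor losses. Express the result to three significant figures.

H ≈ 67.1 m

Pipe 1: V = 2.503 m/s, Re = 1.71×10^6, ε/D = 2.79×10^-4, f = 0.01526, h_1 = f(L/D)V²/2g = 9.803 m
Pipe 2: V = 6.030 m/s, Re = 2.66×10^6, ε/D = 2.11×10^-4, f = 0.01433, h_2 = f(L/D)V²/2g = 57.26 m
Series → Q common, losses add: H = Σh = 67.06 m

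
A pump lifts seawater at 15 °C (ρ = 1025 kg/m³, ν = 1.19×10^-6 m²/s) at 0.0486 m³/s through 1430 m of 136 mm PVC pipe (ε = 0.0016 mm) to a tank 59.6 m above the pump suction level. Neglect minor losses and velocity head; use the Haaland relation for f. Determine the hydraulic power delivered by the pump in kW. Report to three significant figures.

V = 4Q/(πD²) = 3.346 m/s; Re = 3.82×10^5; ε/D = 1.18×10^-5; f = 0.01382
h_f = f(L/D)V²/2g = 82.93 m
Total head H = z + h_f = 59.6 + 82.93 = 142.5 m
P_hyd = ρgQH = 1025·9.81·0.0486·142.5 = 69.65 kW

P_hyd ≈ 69.6 kW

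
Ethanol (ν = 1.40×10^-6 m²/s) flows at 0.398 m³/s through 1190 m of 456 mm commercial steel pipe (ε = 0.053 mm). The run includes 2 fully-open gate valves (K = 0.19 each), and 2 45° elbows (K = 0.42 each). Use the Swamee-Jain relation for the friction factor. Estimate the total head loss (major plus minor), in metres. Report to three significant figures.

H_L ≈ 11.4 m

V = 4Q/(πD²) = 2.437 m/s; V²/2g = 0.3027 m
Re = 7.94×10^5, ε/D = 1.16×10^-4 → f = 0.01400 (Swamee-Jain)
Major: h_f = f(L/D)·V²/2g = 0.01400·2610·0.3027 = 11.06 m
Minor: ΣK = 1.22; h_m = ΣK·V²/2g = 0.3693 m
Total H_L = 11.06 + 0.3693 = 11.43 m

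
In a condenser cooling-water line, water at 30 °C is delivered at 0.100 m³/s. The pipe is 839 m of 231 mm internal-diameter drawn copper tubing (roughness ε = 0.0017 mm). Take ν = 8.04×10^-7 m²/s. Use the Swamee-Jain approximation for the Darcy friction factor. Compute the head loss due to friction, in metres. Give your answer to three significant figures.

h_f ≈ 13.2 m

V = 4Q/(πD²) = 4·0.100/(π·0.231²) = 2.386 m/s
Re = VD/ν = 2.386·0.231/8.04×10^-7 = 6.86×10^5 → turbulent
ε/D = 0.0017/231 = 7.36×10^-6
Swamee-Jain: f = 0.01253
h_f = f(L/D)V²/(2g) = 0.01253·(839/0.231)·2.386²/(2·9.81) = 13.20 m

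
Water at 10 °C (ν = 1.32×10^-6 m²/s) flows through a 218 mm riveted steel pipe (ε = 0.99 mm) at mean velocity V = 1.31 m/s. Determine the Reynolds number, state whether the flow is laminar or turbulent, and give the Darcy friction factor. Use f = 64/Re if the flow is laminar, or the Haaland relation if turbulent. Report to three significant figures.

Re = VD/ν = 1.310·0.218/1.32×10^-6 = 2.16×10^5
Re > 4000 → turbulent; ε/D = 0.00454
Haaland: f = 0.02999

Re ≈ 2.16×10^5; turbulent; f ≈ 0.0300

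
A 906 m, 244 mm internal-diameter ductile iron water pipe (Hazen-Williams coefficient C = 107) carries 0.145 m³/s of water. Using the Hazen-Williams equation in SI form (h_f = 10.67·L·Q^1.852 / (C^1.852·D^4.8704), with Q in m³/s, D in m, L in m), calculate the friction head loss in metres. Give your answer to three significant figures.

h_f = 10.67·906·0.145^1.852 / (107^1.852·0.244^4.8704) = 45.43 m

h_f ≈ 45.4 m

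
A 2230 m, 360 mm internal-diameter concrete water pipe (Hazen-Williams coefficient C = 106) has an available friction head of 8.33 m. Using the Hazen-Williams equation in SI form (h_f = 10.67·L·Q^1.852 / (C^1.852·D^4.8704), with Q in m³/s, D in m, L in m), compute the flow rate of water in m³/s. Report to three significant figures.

Rearranging: Q = [h_f·C^1.852·D^4.8704 / (10.67·L)]^(1/1.852)
Q = [8.33·106^1.852·0.360^4.8704 / (10.67·2230)]^0.540 = 0.09828 m³/s

Q ≈ 0.0983 m³/s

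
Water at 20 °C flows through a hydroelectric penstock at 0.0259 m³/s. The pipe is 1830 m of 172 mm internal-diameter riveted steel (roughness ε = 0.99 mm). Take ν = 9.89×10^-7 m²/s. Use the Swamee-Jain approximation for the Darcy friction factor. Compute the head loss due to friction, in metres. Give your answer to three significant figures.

h_f ≈ 21.8 m

V = 4Q/(πD²) = 4·0.0259/(π·0.172²) = 1.115 m/s
Re = VD/ν = 1.115·0.172/9.89×10^-7 = 1.94×10^5 → turbulent
ε/D = 0.99/172 = 0.00576
Swamee-Jain: f = 0.03232
h_f = f(L/D)V²/(2g) = 0.03232·(1830/0.172)·1.115²/(2·9.81) = 21.78 m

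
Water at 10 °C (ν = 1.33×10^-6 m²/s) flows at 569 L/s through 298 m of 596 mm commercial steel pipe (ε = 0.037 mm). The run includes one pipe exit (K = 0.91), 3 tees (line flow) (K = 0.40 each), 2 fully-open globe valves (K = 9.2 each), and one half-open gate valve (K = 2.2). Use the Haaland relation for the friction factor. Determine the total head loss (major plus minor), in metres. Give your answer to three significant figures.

H_L ≈ 6.18 m

V = 4Q/(πD²) = 2.040 m/s; V²/2g = 0.2120 m
Re = 9.14×10^5, ε/D = 6.21×10^-5 → f = 0.01285 (Haaland)
Major: h_f = f(L/D)·V²/2g = 0.01285·500.0·0.2120 = 1.362 m
Minor: ΣK = 22.7; h_m = ΣK·V²/2g = 4.815 m
Total H_L = 1.362 + 4.815 = 6.177 m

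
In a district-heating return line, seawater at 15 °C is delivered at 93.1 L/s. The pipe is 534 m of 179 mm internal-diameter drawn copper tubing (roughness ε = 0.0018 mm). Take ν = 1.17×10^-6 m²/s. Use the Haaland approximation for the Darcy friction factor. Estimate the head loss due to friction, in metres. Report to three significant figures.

h_f ≈ 26.9 m

V = 4Q/(πD²) = 4·0.0931/(π·0.179²) = 3.700 m/s
Re = VD/ν = 3.700·0.179/1.17×10^-6 = 5.66×10^5 → turbulent
ε/D = 0.0018/179 = 1.01×10^-5
Haaland: f = 0.01290
h_f = f(L/D)V²/(2g) = 0.01290·(534/0.179)·3.700²/(2·9.81) = 26.85 m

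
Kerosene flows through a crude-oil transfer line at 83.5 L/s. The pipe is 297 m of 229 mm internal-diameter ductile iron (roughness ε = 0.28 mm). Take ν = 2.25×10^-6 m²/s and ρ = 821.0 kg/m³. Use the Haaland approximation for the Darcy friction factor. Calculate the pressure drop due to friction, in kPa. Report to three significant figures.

Δp ≈ 47.5 kPa

V = 4Q/(πD²) = 4·0.0835/(π·0.229²) = 2.027 m/s
Re = VD/ν = 2.027·0.229/2.25×10^-6 = 2.06×10^5 → turbulent
ε/D = 0.28/229 = 0.00122
Haaland: f = 0.02173
h_f = f(L/D)V²/(2g) = 0.02173·(297/0.229)·2.027²/(2·9.81) = 5.904 m
Δp = ρg·h_f = 821.0·9.81·5.904 = 47.55 kPa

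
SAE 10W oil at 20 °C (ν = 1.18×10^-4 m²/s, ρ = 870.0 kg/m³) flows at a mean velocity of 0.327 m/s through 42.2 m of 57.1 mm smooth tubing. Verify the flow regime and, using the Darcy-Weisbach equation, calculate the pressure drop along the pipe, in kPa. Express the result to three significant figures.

Δp ≈ 13.9 kPa

Re = VD/ν = 0.327·0.05710/1.18×10^-4 = 158 → laminar (Re < 2300)
f = 64/Re = 0.4045
h_f = f(L/D)V²/(2g) = 0.4045·(42.2/0.05710)·0.327²/(2·9.81) = 1.629 m
Δp = ρg·h_f = 870.0·9.81·1.629 = 13.90 kPa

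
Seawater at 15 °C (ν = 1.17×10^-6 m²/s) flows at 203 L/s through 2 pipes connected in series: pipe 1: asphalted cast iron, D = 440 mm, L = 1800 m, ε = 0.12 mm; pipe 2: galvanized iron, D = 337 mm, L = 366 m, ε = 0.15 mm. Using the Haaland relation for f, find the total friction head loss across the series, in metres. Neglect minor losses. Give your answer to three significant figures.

Pipe 1: V = 1.335 m/s, Re = 5.02×10^5, ε/D = 2.73×10^-4, f = 0.01593, h_1 = f(L/D)V²/2g = 5.919 m
Pipe 2: V = 2.276 m/s, Re = 6.56×10^5, ε/D = 4.45×10^-4, f = 0.01702, h_2 = f(L/D)V²/2g = 4.879 m
Series → Q common, losses add: H = Σh = 10.80 m

H ≈ 10.8 m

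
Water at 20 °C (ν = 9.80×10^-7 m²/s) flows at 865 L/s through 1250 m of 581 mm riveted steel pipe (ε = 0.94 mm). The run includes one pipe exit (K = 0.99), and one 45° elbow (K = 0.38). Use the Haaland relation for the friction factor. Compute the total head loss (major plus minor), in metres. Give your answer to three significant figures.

V = 4Q/(πD²) = 3.263 m/s; V²/2g = 0.5426 m
Re = 1.93×10^6, ε/D = 0.00162 → f = 0.02230 (Haaland)
Major: h_f = f(L/D)·V²/2g = 0.02230·2151·0.5426 = 26.03 m
Minor: ΣK = 1.37; h_m = ΣK·V²/2g = 0.7433 m
Total H_L = 26.03 + 0.7433 = 26.77 m

H_L ≈ 26.8 m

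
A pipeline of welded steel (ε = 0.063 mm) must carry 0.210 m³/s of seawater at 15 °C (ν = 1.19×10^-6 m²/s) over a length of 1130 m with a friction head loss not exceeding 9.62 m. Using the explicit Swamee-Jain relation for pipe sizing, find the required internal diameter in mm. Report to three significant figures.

Swamee-Jain (Type III): D = 0.66·[ε^1.25·(LQ²/(gh_f))^4.75 + ν·Q^9.4·(L/(gh_f))^5.2]^0.04
LQ²/(gh_f) = 0.5280; L/(gh_f) = 11.97
Term 1 = ε^1.25·(…)^4.75 = 2.70×10^-7; Term 2 = ν·Q^9.4·(…)^5.2 = 2.05×10^-7
D = 0.66·(2.70×10^-7 + 2.05×10^-7)^0.04 = 0.3686 m = 369 mm
Check: V = 1.97 m/s, Re = 6.09×10^5, f = 0.01497, h_f = 9.05 m ≈ 9.62 m ✓

D ≈ 369 mm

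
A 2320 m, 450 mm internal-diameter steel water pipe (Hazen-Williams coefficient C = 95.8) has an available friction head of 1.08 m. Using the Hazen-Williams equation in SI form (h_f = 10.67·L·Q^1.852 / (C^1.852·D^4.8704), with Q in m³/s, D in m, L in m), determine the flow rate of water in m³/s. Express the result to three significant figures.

Q ≈ 0.0519 m³/s

Rearranging: Q = [h_f·C^1.852·D^4.8704 / (10.67·L)]^(1/1.852)
Q = [1.08·95.8^1.852·0.450^4.8704 / (10.67·2320)]^0.540 = 0.05189 m³/s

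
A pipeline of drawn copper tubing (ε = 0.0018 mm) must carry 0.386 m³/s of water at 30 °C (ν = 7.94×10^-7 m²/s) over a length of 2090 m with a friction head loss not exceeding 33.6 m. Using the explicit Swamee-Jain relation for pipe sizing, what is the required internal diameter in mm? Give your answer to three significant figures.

Swamee-Jain (Type III): D = 0.66·[ε^1.25·(LQ²/(gh_f))^4.75 + ν·Q^9.4·(L/(gh_f))^5.2]^0.04
LQ²/(gh_f) = 0.9447; L/(gh_f) = 6.341
Term 1 = ε^1.25·(…)^4.75 = 5.03×10^-8; Term 2 = ν·Q^9.4·(…)^5.2 = 1.53×10^-6
D = 0.66·(5.03×10^-8 + 1.53×10^-6)^0.04 = 0.3868 m = 387 mm
Check: V = 3.28 m/s, Re = 1.60×10^6, f = 0.01090, h_f = 32.4 m ≈ 33.6 m ✓

D ≈ 387 mm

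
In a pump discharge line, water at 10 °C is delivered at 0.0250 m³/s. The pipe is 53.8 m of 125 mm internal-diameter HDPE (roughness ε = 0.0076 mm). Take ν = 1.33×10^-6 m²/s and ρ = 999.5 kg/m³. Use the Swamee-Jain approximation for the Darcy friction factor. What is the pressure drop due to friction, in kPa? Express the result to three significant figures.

Δp ≈ 14.5 kPa

V = 4Q/(πD²) = 4·0.0250/(π·0.125²) = 2.037 m/s
Re = VD/ν = 2.037·0.125/1.33×10^-6 = 1.91×10^5 → turbulent
ε/D = 0.0076/125 = 6.08×10^-5
Swamee-Jain: f = 0.01619
h_f = f(L/D)V²/(2g) = 0.01619·(53.8/0.125)·2.037²/(2·9.81) = 1.474 m
Δp = ρg·h_f = 999.5·9.81·1.474 = 14.45 kPa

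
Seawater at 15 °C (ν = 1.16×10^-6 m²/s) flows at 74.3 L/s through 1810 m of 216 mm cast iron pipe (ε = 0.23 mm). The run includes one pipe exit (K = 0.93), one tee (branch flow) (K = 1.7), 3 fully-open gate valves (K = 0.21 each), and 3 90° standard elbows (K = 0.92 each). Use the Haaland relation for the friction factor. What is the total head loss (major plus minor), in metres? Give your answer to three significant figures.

V = 4Q/(πD²) = 2.028 m/s; V²/2g = 0.2095 m
Re = 3.78×10^5, ε/D = 0.00106 → f = 0.02063 (Haaland)
Major: h_f = f(L/D)·V²/2g = 0.02063·8380·0.2095 = 36.23 m
Minor: ΣK = 6.02; h_m = ΣK·V²/2g = 1.261 m
Total H_L = 36.23 + 1.261 = 37.49 m

H_L ≈ 37.5 m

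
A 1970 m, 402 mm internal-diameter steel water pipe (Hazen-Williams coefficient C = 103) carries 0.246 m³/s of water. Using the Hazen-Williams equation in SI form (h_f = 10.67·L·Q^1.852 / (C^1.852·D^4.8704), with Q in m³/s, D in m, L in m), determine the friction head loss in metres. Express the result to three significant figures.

h_f ≈ 24.8 m

h_f = 10.67·1970·0.246^1.852 / (103^1.852·0.402^4.8704) = 24.80 m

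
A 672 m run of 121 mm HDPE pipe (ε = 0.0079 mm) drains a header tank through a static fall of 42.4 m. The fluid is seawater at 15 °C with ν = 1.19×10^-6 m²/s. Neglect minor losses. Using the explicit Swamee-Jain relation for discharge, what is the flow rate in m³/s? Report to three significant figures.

Swamee-Jain (Type II): Q = -0.965·√(gD⁵h_f/L)·ln[ε/(3.7D) + √(3.17ν²L/(gD³h_f))]
√(gD⁵h_f/L) = √(9.81·0.121⁵·42.4/672) = 0.004007
ε/(3.7D) = 1.76×10^-5; √(3.17ν²L/(gD³h_f)) = 6.40×10^-5
Q = -0.965·0.004007·ln(8.163×10^-5) = 0.03640 m³/s
Check: V = 3.17 m/s, Re = 3.22×10^5, f = 0.01494, h_f = 42.4 m ≈ 42.4 m ✓

Q ≈ 0.0364 m³/s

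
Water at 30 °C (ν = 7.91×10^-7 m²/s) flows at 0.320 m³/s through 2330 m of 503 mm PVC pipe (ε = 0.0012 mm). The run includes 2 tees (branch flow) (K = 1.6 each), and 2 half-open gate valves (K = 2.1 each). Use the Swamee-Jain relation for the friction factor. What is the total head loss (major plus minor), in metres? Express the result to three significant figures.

H_L ≈ 8.09 m

V = 4Q/(πD²) = 1.610 m/s; V²/2g = 0.1322 m
Re = 1.02×10^6, ε/D = 2.39×10^-6 → f = 0.01162 (Swamee-Jain)
Major: h_f = f(L/D)·V²/2g = 0.01162·4632·0.1322 = 7.116 m
Minor: ΣK = 7.40; h_m = ΣK·V²/2g = 0.9781 m
Total H_L = 7.116 + 0.9781 = 8.094 m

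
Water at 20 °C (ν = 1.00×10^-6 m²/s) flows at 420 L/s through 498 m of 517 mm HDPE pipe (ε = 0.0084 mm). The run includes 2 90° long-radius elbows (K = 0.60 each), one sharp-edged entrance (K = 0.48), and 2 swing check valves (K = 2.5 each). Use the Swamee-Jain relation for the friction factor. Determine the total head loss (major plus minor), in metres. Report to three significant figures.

H_L ≈ 3.71 m

V = 4Q/(πD²) = 2.001 m/s; V²/2g = 0.2040 m
Re = 1.03×10^6, ε/D = 1.62×10^-5 → f = 0.01194 (Swamee-Jain)
Major: h_f = f(L/D)·V²/2g = 0.01194·963.2·0.2040 = 2.346 m
Minor: ΣK = 6.68; h_m = ΣK·V²/2g = 1.363 m
Total H_L = 2.346 + 1.363 = 3.709 m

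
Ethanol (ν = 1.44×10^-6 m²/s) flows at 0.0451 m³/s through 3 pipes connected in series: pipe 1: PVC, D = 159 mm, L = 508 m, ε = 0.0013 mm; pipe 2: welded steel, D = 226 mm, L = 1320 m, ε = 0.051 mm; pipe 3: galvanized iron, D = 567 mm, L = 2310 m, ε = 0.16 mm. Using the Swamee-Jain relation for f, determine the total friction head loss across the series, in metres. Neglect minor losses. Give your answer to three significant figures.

Pipe 1: V = 2.271 m/s, Re = 2.51×10^5, ε/D = 8.18×10^-6, f = 0.01496, h_1 = f(L/D)V²/2g = 12.56 m
Pipe 2: V = 1.124 m/s, Re = 1.76×10^5, ε/D = 2.26×10^-4, f = 0.01759, h_2 = f(L/D)V²/2g = 6.619 m
Pipe 3: V = 0.1786 m/s, Re = 7.03×10^4, ε/D = 2.82×10^-4, f = 0.02055, h_3 = f(L/D)V²/2g = 0.1362 m
Series → Q common, losses add: H = Σh = 19.32 m

H ≈ 19.3 m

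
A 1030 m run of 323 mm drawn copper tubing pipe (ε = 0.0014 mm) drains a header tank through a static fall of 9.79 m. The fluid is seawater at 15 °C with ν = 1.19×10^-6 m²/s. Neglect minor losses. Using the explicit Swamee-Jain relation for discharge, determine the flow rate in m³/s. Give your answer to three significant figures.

Swamee-Jain (Type II): Q = -0.965·√(gD⁵h_f/L)·ln[ε/(3.7D) + √(3.17ν²L/(gD³h_f))]
√(gD⁵h_f/L) = √(9.81·0.323⁵·9.79/1030) = 0.01811
ε/(3.7D) = 1.17×10^-6; √(3.17ν²L/(gD³h_f)) = 3.78×10^-5
Q = -0.965·0.01811·ln(3.897×10^-5) = 0.1774 m³/s
Check: V = 2.16 m/s, Re = 5.88×10^5, f = 0.01280, h_f = 9.75 m ≈ 9.79 m ✓

Q ≈ 0.177 m³/s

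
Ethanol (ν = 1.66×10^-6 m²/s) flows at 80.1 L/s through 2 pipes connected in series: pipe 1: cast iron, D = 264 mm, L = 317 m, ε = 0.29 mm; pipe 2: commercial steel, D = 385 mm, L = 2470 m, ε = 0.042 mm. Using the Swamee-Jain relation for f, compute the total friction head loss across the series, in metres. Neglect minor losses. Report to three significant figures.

H ≈ 5.45 m

Pipe 1: V = 1.463 m/s, Re = 2.33×10^5, ε/D = 0.00110, f = 0.02140, h_1 = f(L/D)V²/2g = 2.804 m
Pipe 2: V = 0.6881 m/s, Re = 1.60×10^5, ε/D = 1.09×10^-4, f = 0.01706, h_2 = f(L/D)V²/2g = 2.641 m
Series → Q common, losses add: H = Σh = 5.445 m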